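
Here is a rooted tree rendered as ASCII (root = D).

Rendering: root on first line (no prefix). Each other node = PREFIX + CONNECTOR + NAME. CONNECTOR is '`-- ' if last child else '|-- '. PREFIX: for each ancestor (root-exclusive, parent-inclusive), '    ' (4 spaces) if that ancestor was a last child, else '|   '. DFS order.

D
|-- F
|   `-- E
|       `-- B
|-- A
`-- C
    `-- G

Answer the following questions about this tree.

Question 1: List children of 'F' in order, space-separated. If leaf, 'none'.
Node F's children (from adjacency): E

Answer: E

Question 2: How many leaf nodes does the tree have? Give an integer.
Answer: 3

Derivation:
Leaves (nodes with no children): A, B, G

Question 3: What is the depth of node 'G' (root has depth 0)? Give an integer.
Path from root to G: D -> C -> G
Depth = number of edges = 2

Answer: 2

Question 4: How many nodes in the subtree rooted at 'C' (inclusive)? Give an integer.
Subtree rooted at C contains: C, G
Count = 2

Answer: 2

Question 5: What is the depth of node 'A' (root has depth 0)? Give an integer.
Answer: 1

Derivation:
Path from root to A: D -> A
Depth = number of edges = 1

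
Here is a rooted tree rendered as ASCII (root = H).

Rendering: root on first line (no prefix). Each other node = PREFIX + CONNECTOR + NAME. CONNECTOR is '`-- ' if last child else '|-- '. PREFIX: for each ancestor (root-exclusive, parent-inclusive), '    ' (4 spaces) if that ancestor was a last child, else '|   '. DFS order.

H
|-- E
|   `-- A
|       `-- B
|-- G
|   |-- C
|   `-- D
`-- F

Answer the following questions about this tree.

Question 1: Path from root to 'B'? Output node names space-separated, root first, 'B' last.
Answer: H E A B

Derivation:
Walk down from root: H -> E -> A -> B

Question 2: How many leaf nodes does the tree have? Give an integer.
Answer: 4

Derivation:
Leaves (nodes with no children): B, C, D, F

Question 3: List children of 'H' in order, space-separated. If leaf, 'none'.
Answer: E G F

Derivation:
Node H's children (from adjacency): E, G, F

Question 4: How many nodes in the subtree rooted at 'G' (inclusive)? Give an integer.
Answer: 3

Derivation:
Subtree rooted at G contains: C, D, G
Count = 3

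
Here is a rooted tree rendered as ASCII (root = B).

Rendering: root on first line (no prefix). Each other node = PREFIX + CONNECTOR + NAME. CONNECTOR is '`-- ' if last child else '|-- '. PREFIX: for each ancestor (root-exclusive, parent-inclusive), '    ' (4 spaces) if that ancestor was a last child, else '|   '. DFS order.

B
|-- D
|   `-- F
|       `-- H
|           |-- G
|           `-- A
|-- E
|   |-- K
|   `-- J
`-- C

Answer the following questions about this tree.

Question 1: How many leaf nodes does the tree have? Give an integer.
Leaves (nodes with no children): A, C, G, J, K

Answer: 5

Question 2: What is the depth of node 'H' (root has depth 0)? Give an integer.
Answer: 3

Derivation:
Path from root to H: B -> D -> F -> H
Depth = number of edges = 3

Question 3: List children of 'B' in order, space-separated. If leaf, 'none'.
Node B's children (from adjacency): D, E, C

Answer: D E C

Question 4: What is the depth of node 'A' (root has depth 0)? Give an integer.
Answer: 4

Derivation:
Path from root to A: B -> D -> F -> H -> A
Depth = number of edges = 4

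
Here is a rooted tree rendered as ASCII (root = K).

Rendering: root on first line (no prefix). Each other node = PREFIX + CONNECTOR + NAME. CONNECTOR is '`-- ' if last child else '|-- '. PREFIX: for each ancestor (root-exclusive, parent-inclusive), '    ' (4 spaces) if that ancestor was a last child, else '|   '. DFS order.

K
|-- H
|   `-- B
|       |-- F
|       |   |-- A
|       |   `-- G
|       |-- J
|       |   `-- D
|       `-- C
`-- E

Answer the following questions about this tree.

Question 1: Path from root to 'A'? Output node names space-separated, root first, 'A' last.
Answer: K H B F A

Derivation:
Walk down from root: K -> H -> B -> F -> A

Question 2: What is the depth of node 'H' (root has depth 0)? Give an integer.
Answer: 1

Derivation:
Path from root to H: K -> H
Depth = number of edges = 1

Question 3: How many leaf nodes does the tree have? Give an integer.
Leaves (nodes with no children): A, C, D, E, G

Answer: 5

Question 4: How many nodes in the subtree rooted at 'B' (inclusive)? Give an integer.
Answer: 7

Derivation:
Subtree rooted at B contains: A, B, C, D, F, G, J
Count = 7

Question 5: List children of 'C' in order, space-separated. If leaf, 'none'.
Answer: none

Derivation:
Node C's children (from adjacency): (leaf)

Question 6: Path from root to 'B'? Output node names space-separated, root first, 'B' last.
Walk down from root: K -> H -> B

Answer: K H B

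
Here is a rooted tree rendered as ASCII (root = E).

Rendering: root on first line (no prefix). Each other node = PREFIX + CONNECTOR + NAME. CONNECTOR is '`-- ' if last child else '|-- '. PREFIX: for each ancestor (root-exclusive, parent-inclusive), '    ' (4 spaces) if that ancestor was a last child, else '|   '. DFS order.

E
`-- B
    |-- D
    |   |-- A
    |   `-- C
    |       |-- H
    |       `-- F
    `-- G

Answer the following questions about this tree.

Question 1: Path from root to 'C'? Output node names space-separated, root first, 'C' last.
Walk down from root: E -> B -> D -> C

Answer: E B D C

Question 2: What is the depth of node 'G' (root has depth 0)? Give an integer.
Answer: 2

Derivation:
Path from root to G: E -> B -> G
Depth = number of edges = 2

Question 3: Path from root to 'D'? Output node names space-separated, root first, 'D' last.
Walk down from root: E -> B -> D

Answer: E B D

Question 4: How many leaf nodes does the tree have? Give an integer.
Leaves (nodes with no children): A, F, G, H

Answer: 4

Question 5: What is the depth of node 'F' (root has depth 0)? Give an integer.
Path from root to F: E -> B -> D -> C -> F
Depth = number of edges = 4

Answer: 4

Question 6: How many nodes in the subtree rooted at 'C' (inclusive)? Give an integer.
Subtree rooted at C contains: C, F, H
Count = 3

Answer: 3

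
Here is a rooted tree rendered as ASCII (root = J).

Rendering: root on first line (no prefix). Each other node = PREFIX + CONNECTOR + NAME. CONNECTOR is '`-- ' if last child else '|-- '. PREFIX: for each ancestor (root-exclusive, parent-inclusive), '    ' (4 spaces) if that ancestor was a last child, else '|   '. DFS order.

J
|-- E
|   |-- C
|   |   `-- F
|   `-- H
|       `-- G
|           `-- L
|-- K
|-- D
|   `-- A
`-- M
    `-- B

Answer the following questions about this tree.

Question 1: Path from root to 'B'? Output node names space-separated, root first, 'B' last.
Answer: J M B

Derivation:
Walk down from root: J -> M -> B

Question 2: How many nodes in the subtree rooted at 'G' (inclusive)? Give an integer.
Answer: 2

Derivation:
Subtree rooted at G contains: G, L
Count = 2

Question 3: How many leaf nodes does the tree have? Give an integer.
Answer: 5

Derivation:
Leaves (nodes with no children): A, B, F, K, L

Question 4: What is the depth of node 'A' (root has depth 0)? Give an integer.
Path from root to A: J -> D -> A
Depth = number of edges = 2

Answer: 2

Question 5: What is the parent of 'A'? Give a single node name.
Answer: D

Derivation:
Scan adjacency: A appears as child of D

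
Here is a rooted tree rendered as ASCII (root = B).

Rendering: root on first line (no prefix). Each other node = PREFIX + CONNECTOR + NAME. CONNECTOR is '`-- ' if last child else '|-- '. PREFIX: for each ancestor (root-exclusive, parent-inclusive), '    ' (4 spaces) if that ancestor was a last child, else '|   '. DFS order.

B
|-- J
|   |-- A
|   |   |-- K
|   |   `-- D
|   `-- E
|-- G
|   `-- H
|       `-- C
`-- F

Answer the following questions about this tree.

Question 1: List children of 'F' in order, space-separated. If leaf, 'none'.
Node F's children (from adjacency): (leaf)

Answer: none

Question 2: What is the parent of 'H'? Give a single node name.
Answer: G

Derivation:
Scan adjacency: H appears as child of G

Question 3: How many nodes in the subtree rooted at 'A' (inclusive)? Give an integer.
Subtree rooted at A contains: A, D, K
Count = 3

Answer: 3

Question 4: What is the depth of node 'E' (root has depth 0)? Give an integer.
Answer: 2

Derivation:
Path from root to E: B -> J -> E
Depth = number of edges = 2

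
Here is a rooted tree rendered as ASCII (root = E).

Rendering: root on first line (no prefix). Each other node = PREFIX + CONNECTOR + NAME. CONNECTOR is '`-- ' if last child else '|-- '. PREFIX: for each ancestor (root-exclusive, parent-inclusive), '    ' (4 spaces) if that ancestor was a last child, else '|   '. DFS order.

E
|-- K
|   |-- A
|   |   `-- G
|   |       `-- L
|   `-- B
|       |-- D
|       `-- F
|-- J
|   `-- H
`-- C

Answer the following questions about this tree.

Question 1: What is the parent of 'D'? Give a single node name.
Answer: B

Derivation:
Scan adjacency: D appears as child of B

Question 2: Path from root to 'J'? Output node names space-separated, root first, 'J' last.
Answer: E J

Derivation:
Walk down from root: E -> J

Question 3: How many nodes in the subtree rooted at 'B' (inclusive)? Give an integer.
Answer: 3

Derivation:
Subtree rooted at B contains: B, D, F
Count = 3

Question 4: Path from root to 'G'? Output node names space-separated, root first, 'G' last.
Walk down from root: E -> K -> A -> G

Answer: E K A G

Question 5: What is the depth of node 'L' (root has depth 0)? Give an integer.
Answer: 4

Derivation:
Path from root to L: E -> K -> A -> G -> L
Depth = number of edges = 4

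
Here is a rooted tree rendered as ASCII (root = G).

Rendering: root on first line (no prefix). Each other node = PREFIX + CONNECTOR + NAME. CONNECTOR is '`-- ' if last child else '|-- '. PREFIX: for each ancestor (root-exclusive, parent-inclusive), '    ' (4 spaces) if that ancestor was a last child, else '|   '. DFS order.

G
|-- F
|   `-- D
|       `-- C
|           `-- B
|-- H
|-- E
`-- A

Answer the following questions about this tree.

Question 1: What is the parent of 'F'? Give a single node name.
Scan adjacency: F appears as child of G

Answer: G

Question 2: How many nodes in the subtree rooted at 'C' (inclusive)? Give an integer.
Subtree rooted at C contains: B, C
Count = 2

Answer: 2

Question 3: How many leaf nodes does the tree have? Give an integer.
Leaves (nodes with no children): A, B, E, H

Answer: 4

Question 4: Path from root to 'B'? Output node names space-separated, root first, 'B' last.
Walk down from root: G -> F -> D -> C -> B

Answer: G F D C B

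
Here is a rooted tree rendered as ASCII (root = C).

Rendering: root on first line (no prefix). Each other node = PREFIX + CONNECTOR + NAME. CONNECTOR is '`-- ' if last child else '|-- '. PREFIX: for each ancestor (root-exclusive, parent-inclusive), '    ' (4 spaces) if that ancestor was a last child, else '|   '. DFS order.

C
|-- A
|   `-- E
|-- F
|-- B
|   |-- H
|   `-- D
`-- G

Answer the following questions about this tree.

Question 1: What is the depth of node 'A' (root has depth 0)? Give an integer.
Answer: 1

Derivation:
Path from root to A: C -> A
Depth = number of edges = 1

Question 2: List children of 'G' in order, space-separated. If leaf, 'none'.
Node G's children (from adjacency): (leaf)

Answer: none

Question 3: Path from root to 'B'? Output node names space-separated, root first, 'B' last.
Answer: C B

Derivation:
Walk down from root: C -> B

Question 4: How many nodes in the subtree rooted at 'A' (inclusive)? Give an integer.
Answer: 2

Derivation:
Subtree rooted at A contains: A, E
Count = 2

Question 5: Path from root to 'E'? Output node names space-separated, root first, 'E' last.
Walk down from root: C -> A -> E

Answer: C A E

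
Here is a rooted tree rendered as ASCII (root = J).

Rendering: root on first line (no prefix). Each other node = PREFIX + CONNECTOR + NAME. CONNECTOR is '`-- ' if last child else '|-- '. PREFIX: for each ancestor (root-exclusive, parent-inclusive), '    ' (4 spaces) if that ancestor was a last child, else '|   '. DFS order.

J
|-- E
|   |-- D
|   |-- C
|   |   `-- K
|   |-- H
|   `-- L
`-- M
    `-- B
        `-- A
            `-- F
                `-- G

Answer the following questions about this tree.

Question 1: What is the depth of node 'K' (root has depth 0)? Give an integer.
Answer: 3

Derivation:
Path from root to K: J -> E -> C -> K
Depth = number of edges = 3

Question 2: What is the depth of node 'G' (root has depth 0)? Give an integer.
Answer: 5

Derivation:
Path from root to G: J -> M -> B -> A -> F -> G
Depth = number of edges = 5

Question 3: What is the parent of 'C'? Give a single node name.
Scan adjacency: C appears as child of E

Answer: E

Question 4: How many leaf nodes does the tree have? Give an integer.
Answer: 5

Derivation:
Leaves (nodes with no children): D, G, H, K, L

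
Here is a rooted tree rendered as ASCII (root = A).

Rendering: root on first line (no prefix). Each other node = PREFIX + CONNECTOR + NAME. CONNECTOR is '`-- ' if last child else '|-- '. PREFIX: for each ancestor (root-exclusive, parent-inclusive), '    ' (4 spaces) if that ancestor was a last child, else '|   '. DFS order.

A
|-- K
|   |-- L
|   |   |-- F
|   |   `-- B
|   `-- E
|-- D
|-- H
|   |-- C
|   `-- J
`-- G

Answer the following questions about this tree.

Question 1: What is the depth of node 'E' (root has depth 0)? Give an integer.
Answer: 2

Derivation:
Path from root to E: A -> K -> E
Depth = number of edges = 2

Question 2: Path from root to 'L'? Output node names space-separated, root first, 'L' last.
Answer: A K L

Derivation:
Walk down from root: A -> K -> L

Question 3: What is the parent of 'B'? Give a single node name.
Scan adjacency: B appears as child of L

Answer: L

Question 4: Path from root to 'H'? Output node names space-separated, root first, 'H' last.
Answer: A H

Derivation:
Walk down from root: A -> H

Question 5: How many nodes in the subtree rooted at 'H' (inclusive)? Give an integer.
Answer: 3

Derivation:
Subtree rooted at H contains: C, H, J
Count = 3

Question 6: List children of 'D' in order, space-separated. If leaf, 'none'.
Answer: none

Derivation:
Node D's children (from adjacency): (leaf)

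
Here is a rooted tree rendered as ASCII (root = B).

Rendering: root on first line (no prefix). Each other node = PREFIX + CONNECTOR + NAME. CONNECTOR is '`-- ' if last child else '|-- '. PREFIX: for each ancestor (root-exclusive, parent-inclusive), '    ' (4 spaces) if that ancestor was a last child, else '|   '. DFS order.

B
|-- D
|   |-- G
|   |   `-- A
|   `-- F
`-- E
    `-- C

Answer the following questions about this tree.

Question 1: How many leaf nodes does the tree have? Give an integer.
Leaves (nodes with no children): A, C, F

Answer: 3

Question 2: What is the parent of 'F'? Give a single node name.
Scan adjacency: F appears as child of D

Answer: D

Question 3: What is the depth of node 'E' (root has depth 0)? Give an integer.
Path from root to E: B -> E
Depth = number of edges = 1

Answer: 1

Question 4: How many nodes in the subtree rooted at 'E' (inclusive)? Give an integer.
Answer: 2

Derivation:
Subtree rooted at E contains: C, E
Count = 2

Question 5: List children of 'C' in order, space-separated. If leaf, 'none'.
Node C's children (from adjacency): (leaf)

Answer: none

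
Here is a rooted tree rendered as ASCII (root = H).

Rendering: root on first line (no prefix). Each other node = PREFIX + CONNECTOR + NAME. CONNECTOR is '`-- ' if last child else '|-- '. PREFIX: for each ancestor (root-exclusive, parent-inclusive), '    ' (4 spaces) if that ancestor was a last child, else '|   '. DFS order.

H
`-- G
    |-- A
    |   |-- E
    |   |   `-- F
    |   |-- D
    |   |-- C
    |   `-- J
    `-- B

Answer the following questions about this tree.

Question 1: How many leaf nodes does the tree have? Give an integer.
Leaves (nodes with no children): B, C, D, F, J

Answer: 5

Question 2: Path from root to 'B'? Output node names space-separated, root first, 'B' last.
Answer: H G B

Derivation:
Walk down from root: H -> G -> B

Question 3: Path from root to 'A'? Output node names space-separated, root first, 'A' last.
Answer: H G A

Derivation:
Walk down from root: H -> G -> A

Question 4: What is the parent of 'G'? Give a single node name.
Scan adjacency: G appears as child of H

Answer: H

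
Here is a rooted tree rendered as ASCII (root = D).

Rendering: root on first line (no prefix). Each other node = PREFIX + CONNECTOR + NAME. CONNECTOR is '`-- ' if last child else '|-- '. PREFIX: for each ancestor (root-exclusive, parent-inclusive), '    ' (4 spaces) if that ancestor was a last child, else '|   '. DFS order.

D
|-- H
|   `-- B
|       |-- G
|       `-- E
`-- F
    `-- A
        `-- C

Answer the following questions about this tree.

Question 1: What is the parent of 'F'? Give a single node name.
Answer: D

Derivation:
Scan adjacency: F appears as child of D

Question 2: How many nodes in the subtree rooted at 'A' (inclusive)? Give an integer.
Answer: 2

Derivation:
Subtree rooted at A contains: A, C
Count = 2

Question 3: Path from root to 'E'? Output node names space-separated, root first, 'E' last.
Answer: D H B E

Derivation:
Walk down from root: D -> H -> B -> E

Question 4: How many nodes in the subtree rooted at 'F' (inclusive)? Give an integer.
Subtree rooted at F contains: A, C, F
Count = 3

Answer: 3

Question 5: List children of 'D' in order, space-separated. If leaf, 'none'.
Answer: H F

Derivation:
Node D's children (from adjacency): H, F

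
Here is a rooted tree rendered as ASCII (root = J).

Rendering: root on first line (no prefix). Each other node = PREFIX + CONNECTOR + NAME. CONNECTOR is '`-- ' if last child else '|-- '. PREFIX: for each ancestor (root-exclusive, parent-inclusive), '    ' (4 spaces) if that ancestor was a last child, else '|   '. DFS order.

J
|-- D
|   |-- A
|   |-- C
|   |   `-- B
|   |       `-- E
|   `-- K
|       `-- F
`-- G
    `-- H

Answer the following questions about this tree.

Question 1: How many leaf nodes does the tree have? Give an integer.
Answer: 4

Derivation:
Leaves (nodes with no children): A, E, F, H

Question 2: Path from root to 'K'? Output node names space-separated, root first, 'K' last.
Walk down from root: J -> D -> K

Answer: J D K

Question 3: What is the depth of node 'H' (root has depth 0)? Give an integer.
Answer: 2

Derivation:
Path from root to H: J -> G -> H
Depth = number of edges = 2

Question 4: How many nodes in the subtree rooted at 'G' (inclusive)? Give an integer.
Answer: 2

Derivation:
Subtree rooted at G contains: G, H
Count = 2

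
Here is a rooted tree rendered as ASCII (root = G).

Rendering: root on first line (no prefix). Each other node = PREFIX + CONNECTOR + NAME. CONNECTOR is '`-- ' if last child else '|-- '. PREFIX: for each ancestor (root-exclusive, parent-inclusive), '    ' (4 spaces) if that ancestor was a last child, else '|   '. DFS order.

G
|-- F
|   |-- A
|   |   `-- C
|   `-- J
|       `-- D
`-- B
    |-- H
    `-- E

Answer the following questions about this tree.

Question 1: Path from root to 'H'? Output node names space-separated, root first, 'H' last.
Walk down from root: G -> B -> H

Answer: G B H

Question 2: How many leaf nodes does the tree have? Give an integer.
Leaves (nodes with no children): C, D, E, H

Answer: 4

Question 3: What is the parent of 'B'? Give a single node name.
Answer: G

Derivation:
Scan adjacency: B appears as child of G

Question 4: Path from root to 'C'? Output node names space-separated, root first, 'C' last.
Walk down from root: G -> F -> A -> C

Answer: G F A C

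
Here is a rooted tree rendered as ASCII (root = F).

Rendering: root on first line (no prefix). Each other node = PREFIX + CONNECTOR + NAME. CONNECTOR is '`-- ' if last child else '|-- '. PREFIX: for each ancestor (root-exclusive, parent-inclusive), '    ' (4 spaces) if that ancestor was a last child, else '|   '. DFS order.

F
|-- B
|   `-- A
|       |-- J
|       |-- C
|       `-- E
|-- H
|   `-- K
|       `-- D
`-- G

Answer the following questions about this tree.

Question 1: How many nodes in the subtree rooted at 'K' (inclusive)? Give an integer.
Subtree rooted at K contains: D, K
Count = 2

Answer: 2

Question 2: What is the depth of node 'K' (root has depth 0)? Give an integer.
Answer: 2

Derivation:
Path from root to K: F -> H -> K
Depth = number of edges = 2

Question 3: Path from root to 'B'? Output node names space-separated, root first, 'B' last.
Walk down from root: F -> B

Answer: F B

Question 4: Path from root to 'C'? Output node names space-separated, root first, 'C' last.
Answer: F B A C

Derivation:
Walk down from root: F -> B -> A -> C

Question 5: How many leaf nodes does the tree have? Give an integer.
Leaves (nodes with no children): C, D, E, G, J

Answer: 5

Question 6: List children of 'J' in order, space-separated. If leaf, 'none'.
Answer: none

Derivation:
Node J's children (from adjacency): (leaf)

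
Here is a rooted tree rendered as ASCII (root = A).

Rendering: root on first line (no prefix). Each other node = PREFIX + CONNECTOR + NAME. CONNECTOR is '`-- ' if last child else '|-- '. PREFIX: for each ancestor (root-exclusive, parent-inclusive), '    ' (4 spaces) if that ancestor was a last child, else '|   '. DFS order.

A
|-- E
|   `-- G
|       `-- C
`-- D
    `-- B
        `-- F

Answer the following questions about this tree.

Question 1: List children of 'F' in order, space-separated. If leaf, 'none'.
Answer: none

Derivation:
Node F's children (from adjacency): (leaf)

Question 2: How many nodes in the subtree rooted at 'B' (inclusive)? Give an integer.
Answer: 2

Derivation:
Subtree rooted at B contains: B, F
Count = 2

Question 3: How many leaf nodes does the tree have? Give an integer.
Answer: 2

Derivation:
Leaves (nodes with no children): C, F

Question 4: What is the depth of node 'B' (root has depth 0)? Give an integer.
Path from root to B: A -> D -> B
Depth = number of edges = 2

Answer: 2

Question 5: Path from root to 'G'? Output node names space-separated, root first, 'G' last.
Answer: A E G

Derivation:
Walk down from root: A -> E -> G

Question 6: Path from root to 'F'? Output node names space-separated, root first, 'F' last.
Walk down from root: A -> D -> B -> F

Answer: A D B F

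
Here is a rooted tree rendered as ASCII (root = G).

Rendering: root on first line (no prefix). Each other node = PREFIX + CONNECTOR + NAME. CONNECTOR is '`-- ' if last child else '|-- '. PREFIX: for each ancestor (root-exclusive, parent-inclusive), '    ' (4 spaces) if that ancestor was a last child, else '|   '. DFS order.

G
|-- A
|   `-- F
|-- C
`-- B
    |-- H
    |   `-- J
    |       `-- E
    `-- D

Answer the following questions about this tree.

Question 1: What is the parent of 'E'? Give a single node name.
Answer: J

Derivation:
Scan adjacency: E appears as child of J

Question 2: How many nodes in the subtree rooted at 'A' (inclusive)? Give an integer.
Subtree rooted at A contains: A, F
Count = 2

Answer: 2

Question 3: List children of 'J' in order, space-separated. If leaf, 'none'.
Answer: E

Derivation:
Node J's children (from adjacency): E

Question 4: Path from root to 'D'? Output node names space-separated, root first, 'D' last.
Walk down from root: G -> B -> D

Answer: G B D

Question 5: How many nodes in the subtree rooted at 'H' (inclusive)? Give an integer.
Subtree rooted at H contains: E, H, J
Count = 3

Answer: 3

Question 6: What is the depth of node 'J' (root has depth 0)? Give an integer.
Answer: 3

Derivation:
Path from root to J: G -> B -> H -> J
Depth = number of edges = 3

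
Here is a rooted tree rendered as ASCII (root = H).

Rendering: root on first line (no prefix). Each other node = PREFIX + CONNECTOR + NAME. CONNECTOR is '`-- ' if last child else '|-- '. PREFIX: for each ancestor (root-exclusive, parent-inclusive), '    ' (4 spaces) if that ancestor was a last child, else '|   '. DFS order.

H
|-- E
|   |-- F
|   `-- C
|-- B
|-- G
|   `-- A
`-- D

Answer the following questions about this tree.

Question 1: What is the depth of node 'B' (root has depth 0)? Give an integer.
Answer: 1

Derivation:
Path from root to B: H -> B
Depth = number of edges = 1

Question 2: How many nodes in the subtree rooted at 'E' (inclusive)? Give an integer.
Subtree rooted at E contains: C, E, F
Count = 3

Answer: 3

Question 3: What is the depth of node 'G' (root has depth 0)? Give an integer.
Path from root to G: H -> G
Depth = number of edges = 1

Answer: 1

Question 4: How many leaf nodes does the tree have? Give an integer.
Leaves (nodes with no children): A, B, C, D, F

Answer: 5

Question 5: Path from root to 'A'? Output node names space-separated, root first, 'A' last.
Answer: H G A

Derivation:
Walk down from root: H -> G -> A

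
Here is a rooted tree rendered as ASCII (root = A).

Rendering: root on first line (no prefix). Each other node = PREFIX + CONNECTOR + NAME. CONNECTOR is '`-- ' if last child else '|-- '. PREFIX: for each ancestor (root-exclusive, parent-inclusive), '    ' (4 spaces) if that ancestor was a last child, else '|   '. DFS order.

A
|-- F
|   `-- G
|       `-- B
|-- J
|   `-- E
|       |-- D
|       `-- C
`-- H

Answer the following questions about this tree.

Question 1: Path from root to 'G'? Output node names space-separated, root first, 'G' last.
Walk down from root: A -> F -> G

Answer: A F G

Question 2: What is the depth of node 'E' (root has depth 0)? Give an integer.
Path from root to E: A -> J -> E
Depth = number of edges = 2

Answer: 2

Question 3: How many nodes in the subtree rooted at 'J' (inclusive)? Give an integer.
Answer: 4

Derivation:
Subtree rooted at J contains: C, D, E, J
Count = 4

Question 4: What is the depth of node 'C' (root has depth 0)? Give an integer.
Answer: 3

Derivation:
Path from root to C: A -> J -> E -> C
Depth = number of edges = 3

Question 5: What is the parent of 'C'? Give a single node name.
Scan adjacency: C appears as child of E

Answer: E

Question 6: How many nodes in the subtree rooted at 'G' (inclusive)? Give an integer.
Answer: 2

Derivation:
Subtree rooted at G contains: B, G
Count = 2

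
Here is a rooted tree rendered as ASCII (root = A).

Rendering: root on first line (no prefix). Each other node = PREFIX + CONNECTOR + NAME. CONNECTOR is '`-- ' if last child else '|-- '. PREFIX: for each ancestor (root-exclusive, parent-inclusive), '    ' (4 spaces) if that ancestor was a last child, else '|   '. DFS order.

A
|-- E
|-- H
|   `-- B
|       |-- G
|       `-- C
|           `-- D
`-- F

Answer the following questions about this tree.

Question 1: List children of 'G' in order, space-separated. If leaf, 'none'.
Node G's children (from adjacency): (leaf)

Answer: none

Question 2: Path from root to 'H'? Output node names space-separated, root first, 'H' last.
Walk down from root: A -> H

Answer: A H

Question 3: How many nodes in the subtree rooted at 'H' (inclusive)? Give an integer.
Answer: 5

Derivation:
Subtree rooted at H contains: B, C, D, G, H
Count = 5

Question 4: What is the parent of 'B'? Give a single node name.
Scan adjacency: B appears as child of H

Answer: H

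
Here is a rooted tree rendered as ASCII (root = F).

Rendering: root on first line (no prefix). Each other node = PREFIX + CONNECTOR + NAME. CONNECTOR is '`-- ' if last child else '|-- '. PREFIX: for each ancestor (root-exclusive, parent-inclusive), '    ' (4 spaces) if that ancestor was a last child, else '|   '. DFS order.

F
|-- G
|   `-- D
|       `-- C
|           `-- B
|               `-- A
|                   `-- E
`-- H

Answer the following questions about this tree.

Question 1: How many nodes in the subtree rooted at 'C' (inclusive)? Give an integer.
Subtree rooted at C contains: A, B, C, E
Count = 4

Answer: 4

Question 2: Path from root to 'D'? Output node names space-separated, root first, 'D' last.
Answer: F G D

Derivation:
Walk down from root: F -> G -> D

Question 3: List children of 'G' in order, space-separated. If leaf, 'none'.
Answer: D

Derivation:
Node G's children (from adjacency): D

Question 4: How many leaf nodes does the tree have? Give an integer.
Leaves (nodes with no children): E, H

Answer: 2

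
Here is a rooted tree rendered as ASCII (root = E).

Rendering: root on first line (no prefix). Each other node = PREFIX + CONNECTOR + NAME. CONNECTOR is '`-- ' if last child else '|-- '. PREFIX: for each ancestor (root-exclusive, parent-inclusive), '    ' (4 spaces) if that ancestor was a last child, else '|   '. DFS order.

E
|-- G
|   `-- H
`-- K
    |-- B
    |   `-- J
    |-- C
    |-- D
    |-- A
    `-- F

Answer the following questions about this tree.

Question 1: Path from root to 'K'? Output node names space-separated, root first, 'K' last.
Walk down from root: E -> K

Answer: E K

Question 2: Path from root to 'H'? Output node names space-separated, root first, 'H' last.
Walk down from root: E -> G -> H

Answer: E G H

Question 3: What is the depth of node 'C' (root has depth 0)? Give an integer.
Path from root to C: E -> K -> C
Depth = number of edges = 2

Answer: 2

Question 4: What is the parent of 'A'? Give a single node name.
Scan adjacency: A appears as child of K

Answer: K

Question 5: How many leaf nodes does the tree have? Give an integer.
Answer: 6

Derivation:
Leaves (nodes with no children): A, C, D, F, H, J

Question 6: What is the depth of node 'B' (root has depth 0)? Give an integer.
Answer: 2

Derivation:
Path from root to B: E -> K -> B
Depth = number of edges = 2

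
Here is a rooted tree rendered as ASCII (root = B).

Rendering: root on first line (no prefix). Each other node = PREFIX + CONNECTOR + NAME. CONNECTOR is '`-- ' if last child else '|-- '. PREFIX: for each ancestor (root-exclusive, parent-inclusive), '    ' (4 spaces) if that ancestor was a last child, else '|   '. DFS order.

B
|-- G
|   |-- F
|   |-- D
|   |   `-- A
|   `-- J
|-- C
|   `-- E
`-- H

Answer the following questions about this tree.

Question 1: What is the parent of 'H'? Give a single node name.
Scan adjacency: H appears as child of B

Answer: B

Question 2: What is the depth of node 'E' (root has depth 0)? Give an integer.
Path from root to E: B -> C -> E
Depth = number of edges = 2

Answer: 2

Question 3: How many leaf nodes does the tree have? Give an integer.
Leaves (nodes with no children): A, E, F, H, J

Answer: 5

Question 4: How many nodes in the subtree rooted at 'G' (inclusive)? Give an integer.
Subtree rooted at G contains: A, D, F, G, J
Count = 5

Answer: 5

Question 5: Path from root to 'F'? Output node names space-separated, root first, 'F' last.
Walk down from root: B -> G -> F

Answer: B G F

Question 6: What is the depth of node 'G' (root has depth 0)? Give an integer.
Path from root to G: B -> G
Depth = number of edges = 1

Answer: 1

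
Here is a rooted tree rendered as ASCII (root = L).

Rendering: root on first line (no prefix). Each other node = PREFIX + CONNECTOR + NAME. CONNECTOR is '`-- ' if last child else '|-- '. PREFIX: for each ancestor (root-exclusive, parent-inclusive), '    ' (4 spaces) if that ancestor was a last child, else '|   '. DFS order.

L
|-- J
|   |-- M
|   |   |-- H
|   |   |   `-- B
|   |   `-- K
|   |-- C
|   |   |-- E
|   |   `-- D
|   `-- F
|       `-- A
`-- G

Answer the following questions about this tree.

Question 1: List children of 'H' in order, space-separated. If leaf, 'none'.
Node H's children (from adjacency): B

Answer: B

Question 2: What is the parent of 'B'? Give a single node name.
Scan adjacency: B appears as child of H

Answer: H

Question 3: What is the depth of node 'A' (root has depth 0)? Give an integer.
Answer: 3

Derivation:
Path from root to A: L -> J -> F -> A
Depth = number of edges = 3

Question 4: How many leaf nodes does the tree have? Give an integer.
Leaves (nodes with no children): A, B, D, E, G, K

Answer: 6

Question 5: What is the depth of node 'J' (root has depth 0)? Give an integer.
Path from root to J: L -> J
Depth = number of edges = 1

Answer: 1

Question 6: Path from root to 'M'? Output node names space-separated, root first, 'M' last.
Walk down from root: L -> J -> M

Answer: L J M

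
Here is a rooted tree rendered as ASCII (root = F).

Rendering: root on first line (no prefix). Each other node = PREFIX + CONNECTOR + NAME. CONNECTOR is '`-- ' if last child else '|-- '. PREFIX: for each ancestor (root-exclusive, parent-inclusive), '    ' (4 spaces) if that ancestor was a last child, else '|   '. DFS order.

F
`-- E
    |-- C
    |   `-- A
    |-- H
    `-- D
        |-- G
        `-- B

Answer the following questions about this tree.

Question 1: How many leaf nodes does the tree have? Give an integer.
Answer: 4

Derivation:
Leaves (nodes with no children): A, B, G, H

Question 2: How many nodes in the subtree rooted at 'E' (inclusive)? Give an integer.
Subtree rooted at E contains: A, B, C, D, E, G, H
Count = 7

Answer: 7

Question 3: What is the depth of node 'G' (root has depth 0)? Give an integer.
Answer: 3

Derivation:
Path from root to G: F -> E -> D -> G
Depth = number of edges = 3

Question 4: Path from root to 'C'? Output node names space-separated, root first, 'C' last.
Answer: F E C

Derivation:
Walk down from root: F -> E -> C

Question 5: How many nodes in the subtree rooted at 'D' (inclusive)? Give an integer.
Subtree rooted at D contains: B, D, G
Count = 3

Answer: 3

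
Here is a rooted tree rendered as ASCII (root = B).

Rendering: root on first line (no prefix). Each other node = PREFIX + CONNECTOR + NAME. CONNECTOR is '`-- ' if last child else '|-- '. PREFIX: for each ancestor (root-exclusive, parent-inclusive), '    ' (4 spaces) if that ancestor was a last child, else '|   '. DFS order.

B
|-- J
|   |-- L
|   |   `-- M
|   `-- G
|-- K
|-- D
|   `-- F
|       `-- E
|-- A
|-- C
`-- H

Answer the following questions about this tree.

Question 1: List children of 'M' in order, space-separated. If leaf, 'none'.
Answer: none

Derivation:
Node M's children (from adjacency): (leaf)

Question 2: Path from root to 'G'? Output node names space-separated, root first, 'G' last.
Answer: B J G

Derivation:
Walk down from root: B -> J -> G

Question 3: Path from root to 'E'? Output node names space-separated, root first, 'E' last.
Walk down from root: B -> D -> F -> E

Answer: B D F E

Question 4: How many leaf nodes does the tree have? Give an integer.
Answer: 7

Derivation:
Leaves (nodes with no children): A, C, E, G, H, K, M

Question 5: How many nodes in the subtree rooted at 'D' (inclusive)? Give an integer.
Subtree rooted at D contains: D, E, F
Count = 3

Answer: 3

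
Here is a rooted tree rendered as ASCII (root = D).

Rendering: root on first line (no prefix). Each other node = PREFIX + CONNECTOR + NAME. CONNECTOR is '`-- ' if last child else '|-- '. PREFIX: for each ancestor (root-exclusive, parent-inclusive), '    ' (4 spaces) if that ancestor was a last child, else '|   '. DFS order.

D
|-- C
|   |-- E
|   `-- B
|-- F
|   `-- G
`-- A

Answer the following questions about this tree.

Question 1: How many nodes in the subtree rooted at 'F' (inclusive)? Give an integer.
Subtree rooted at F contains: F, G
Count = 2

Answer: 2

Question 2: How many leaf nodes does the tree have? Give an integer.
Leaves (nodes with no children): A, B, E, G

Answer: 4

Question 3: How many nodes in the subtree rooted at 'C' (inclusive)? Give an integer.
Answer: 3

Derivation:
Subtree rooted at C contains: B, C, E
Count = 3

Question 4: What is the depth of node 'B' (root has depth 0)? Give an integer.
Answer: 2

Derivation:
Path from root to B: D -> C -> B
Depth = number of edges = 2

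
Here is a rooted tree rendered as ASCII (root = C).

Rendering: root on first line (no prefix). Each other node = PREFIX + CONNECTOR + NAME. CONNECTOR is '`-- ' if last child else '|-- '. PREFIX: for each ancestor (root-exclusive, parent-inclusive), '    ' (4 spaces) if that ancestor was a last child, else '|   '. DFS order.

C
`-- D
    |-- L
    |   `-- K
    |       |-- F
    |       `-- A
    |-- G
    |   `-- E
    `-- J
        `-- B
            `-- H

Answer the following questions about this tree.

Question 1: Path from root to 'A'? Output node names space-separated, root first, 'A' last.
Walk down from root: C -> D -> L -> K -> A

Answer: C D L K A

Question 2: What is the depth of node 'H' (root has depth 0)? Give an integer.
Answer: 4

Derivation:
Path from root to H: C -> D -> J -> B -> H
Depth = number of edges = 4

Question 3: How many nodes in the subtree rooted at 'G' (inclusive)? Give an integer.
Subtree rooted at G contains: E, G
Count = 2

Answer: 2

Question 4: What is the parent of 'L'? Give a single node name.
Answer: D

Derivation:
Scan adjacency: L appears as child of D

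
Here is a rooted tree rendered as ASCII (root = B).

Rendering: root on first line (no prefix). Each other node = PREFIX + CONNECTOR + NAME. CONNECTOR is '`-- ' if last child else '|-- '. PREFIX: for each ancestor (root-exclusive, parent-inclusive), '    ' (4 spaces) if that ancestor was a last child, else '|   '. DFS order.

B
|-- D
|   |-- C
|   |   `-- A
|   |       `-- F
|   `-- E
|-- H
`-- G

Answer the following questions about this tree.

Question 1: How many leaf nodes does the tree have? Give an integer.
Answer: 4

Derivation:
Leaves (nodes with no children): E, F, G, H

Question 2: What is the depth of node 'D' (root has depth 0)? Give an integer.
Answer: 1

Derivation:
Path from root to D: B -> D
Depth = number of edges = 1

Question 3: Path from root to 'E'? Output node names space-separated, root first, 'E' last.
Walk down from root: B -> D -> E

Answer: B D E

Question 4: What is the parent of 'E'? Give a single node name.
Scan adjacency: E appears as child of D

Answer: D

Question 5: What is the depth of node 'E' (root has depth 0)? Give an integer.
Answer: 2

Derivation:
Path from root to E: B -> D -> E
Depth = number of edges = 2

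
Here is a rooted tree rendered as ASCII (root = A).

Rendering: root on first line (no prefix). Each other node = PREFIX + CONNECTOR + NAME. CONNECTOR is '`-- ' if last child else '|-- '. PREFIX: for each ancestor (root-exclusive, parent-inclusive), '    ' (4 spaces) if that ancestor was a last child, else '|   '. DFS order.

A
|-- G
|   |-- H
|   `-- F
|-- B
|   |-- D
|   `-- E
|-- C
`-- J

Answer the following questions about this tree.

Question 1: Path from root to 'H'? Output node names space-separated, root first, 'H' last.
Walk down from root: A -> G -> H

Answer: A G H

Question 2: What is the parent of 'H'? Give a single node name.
Answer: G

Derivation:
Scan adjacency: H appears as child of G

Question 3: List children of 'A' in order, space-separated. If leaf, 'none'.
Answer: G B C J

Derivation:
Node A's children (from adjacency): G, B, C, J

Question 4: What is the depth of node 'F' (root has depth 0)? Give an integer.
Path from root to F: A -> G -> F
Depth = number of edges = 2

Answer: 2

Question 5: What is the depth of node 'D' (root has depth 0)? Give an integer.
Path from root to D: A -> B -> D
Depth = number of edges = 2

Answer: 2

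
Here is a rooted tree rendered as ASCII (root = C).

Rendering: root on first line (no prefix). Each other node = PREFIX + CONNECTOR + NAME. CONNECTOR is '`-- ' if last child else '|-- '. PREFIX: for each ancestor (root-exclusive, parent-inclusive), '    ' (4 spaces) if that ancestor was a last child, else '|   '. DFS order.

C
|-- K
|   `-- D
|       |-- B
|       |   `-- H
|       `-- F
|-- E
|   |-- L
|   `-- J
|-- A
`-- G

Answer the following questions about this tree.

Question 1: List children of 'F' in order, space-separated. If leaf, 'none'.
Answer: none

Derivation:
Node F's children (from adjacency): (leaf)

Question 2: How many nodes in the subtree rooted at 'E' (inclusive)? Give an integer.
Answer: 3

Derivation:
Subtree rooted at E contains: E, J, L
Count = 3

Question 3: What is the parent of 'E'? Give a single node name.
Scan adjacency: E appears as child of C

Answer: C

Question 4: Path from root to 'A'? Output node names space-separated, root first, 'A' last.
Answer: C A

Derivation:
Walk down from root: C -> A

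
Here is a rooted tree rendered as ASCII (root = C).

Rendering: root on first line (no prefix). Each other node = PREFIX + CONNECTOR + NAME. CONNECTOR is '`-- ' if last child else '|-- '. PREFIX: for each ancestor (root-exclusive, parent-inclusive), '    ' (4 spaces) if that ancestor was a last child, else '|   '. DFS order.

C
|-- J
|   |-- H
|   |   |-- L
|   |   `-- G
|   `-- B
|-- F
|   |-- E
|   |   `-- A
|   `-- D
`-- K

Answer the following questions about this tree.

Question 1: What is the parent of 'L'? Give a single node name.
Scan adjacency: L appears as child of H

Answer: H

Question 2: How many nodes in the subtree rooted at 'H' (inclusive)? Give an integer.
Subtree rooted at H contains: G, H, L
Count = 3

Answer: 3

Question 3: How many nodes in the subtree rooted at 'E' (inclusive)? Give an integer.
Answer: 2

Derivation:
Subtree rooted at E contains: A, E
Count = 2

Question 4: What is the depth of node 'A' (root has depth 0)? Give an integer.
Path from root to A: C -> F -> E -> A
Depth = number of edges = 3

Answer: 3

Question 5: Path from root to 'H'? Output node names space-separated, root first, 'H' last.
Walk down from root: C -> J -> H

Answer: C J H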